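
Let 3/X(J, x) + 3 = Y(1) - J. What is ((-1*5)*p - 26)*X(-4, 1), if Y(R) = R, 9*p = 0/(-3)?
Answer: -39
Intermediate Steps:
p = 0 (p = (0/(-3))/9 = (0*(-1/3))/9 = (1/9)*0 = 0)
X(J, x) = 3/(-2 - J) (X(J, x) = 3/(-3 + (1 - J)) = 3/(-2 - J))
((-1*5)*p - 26)*X(-4, 1) = (-1*5*0 - 26)*(-3/(2 - 4)) = (-5*0 - 26)*(-3/(-2)) = (0 - 26)*(-3*(-1/2)) = -26*3/2 = -39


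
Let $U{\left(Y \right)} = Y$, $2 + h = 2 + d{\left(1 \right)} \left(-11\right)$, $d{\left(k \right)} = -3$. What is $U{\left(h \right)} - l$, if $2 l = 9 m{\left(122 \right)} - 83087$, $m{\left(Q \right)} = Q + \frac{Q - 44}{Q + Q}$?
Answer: $\frac{10010359}{244} \approx 41026.0$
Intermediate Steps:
$m{\left(Q \right)} = Q + \frac{-44 + Q}{2 Q}$
$h = 33$ ($h = -2 + \left(2 - -33\right) = -2 + \left(2 + 33\right) = -2 + 35 = 33$)
$l = - \frac{10002307}{244}$ ($l = \frac{9 \left(\frac{1}{2} + 122 - \frac{22}{122}\right) - 83087}{2} = \frac{9 \left(\frac{1}{2} + 122 - \frac{11}{61}\right) - 83087}{2} = \frac{9 \cdot \frac{14923}{122} - 83087}{2} = \frac{\frac{134307}{122} - 83087}{2} = \frac{1}{2} \left(- \frac{10002307}{122}\right) = - \frac{10002307}{244} \approx -40993.0$)
$U{\left(h \right)} - l = 33 - - \frac{10002307}{244} = 33 + \frac{10002307}{244} = \frac{10010359}{244}$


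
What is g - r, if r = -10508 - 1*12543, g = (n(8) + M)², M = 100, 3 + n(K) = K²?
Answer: 48972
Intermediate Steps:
n(K) = -3 + K²
g = 25921 (g = ((-3 + 8²) + 100)² = ((-3 + 64) + 100)² = (61 + 100)² = 161² = 25921)
r = -23051 (r = -10508 - 12543 = -23051)
g - r = 25921 - 1*(-23051) = 25921 + 23051 = 48972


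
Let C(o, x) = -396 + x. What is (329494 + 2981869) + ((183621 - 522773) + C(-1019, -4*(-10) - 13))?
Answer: 2971842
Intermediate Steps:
(329494 + 2981869) + ((183621 - 522773) + C(-1019, -4*(-10) - 13)) = (329494 + 2981869) + ((183621 - 522773) + (-396 + (-4*(-10) - 13))) = 3311363 + (-339152 + (-396 + (40 - 13))) = 3311363 + (-339152 + (-396 + 27)) = 3311363 + (-339152 - 369) = 3311363 - 339521 = 2971842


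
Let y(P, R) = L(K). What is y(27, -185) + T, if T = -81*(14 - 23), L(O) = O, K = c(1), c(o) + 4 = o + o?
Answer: 727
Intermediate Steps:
c(o) = -4 + 2*o (c(o) = -4 + (o + o) = -4 + 2*o)
K = -2 (K = -4 + 2*1 = -4 + 2 = -2)
y(P, R) = -2
T = 729 (T = -81*(-9) = 729)
y(27, -185) + T = -2 + 729 = 727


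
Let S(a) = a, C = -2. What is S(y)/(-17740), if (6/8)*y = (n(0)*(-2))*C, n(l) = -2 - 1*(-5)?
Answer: -4/4435 ≈ -0.00090192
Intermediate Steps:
n(l) = 3 (n(l) = -2 + 5 = 3)
y = 16 (y = 4*((3*(-2))*(-2))/3 = 4*(-6*(-2))/3 = (4/3)*12 = 16)
S(y)/(-17740) = 16/(-17740) = 16*(-1/17740) = -4/4435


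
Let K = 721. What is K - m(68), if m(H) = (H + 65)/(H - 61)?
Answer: 702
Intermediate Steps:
m(H) = (65 + H)/(-61 + H)
K - m(68) = 721 - (65 + 68)/(-61 + 68) = 721 - 133/7 = 721 - 1*19 = 721 - 19 = 702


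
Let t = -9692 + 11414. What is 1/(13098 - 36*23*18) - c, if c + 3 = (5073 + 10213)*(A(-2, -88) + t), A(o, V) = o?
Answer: -47483202103/1806 ≈ -2.6292e+7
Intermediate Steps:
t = 1722
c = 26291917 (c = -3 + (5073 + 10213)*(-2 + 1722) = -3 + 15286*1720 = -3 + 26291920 = 26291917)
1/(13098 - 36*23*18) - c = 1/(13098 - 36*23*18) - 1*26291917 = 1/(13098 - 828*18) - 26291917 = 1/(13098 - 14904) - 26291917 = 1/(-1806) - 26291917 = -1/1806 - 26291917 = -47483202103/1806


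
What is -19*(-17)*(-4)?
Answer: -1292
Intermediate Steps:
-19*(-17)*(-4) = -(-323)*(-4) = -1*1292 = -1292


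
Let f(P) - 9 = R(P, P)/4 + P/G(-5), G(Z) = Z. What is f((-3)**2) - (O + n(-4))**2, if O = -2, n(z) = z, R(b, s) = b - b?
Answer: -144/5 ≈ -28.800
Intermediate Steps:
R(b, s) = 0
f(P) = 9 - P/5 (f(P) = 9 + (0/4 + P/(-5)) = 9 + (0*(1/4) + P*(-1/5)) = 9 + (0 - P/5) = 9 - P/5)
f((-3)**2) - (O + n(-4))**2 = (9 - 1/5*(-3)**2) - (-2 - 4)**2 = (9 - 1/5*9) - 1*(-6)**2 = (9 - 9/5) - 1*36 = 36/5 - 36 = -144/5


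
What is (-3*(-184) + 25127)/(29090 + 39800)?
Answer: 25679/68890 ≈ 0.37275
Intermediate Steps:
(-3*(-184) + 25127)/(29090 + 39800) = (552 + 25127)/68890 = 25679*(1/68890) = 25679/68890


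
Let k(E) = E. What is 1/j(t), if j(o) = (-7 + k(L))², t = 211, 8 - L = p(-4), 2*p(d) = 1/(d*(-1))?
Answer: 64/49 ≈ 1.3061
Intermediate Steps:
p(d) = -1/(2*d) (p(d) = 1/(2*((d*(-1)))) = 1/(2*((-d))) = (-1/d)/2 = -1/(2*d))
L = 63/8 (L = 8 - (-1)/(2*(-4)) = 8 - (-1)*(-1)/(2*4) = 8 - 1*⅛ = 8 - ⅛ = 63/8 ≈ 7.8750)
j(o) = 49/64 (j(o) = (-7 + 63/8)² = (7/8)² = 49/64)
1/j(t) = 1/(49/64) = 64/49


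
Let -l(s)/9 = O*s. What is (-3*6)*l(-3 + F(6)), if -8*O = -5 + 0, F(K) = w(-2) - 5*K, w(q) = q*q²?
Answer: -16605/4 ≈ -4151.3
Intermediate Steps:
w(q) = q³
F(K) = -8 - 5*K (F(K) = (-2)³ - 5*K = -8 - 5*K)
O = 5/8 (O = -(-5 + 0)/8 = -⅛*(-5) = 5/8 ≈ 0.62500)
l(s) = -45*s/8
(-3*6)*l(-3 + F(6)) = (-3*6)*(-45*(-3 + (-8 - 5*6))/8) = -(-405)*(-3 + (-8 - 30))/4 = -(-405)*(-3 - 38)/4 = -(-405)*(-41)/4 = -18*1845/8 = -16605/4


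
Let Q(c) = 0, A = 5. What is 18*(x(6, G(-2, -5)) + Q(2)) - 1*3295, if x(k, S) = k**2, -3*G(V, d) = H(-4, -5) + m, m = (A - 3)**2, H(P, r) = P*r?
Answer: -2647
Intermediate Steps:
m = 4 (m = (5 - 3)**2 = 2**2 = 4)
G(V, d) = -8 (G(V, d) = -(-4*(-5) + 4)/3 = -(20 + 4)/3 = -1/3*24 = -8)
18*(x(6, G(-2, -5)) + Q(2)) - 1*3295 = 18*(6**2 + 0) - 1*3295 = 18*(36 + 0) - 3295 = 18*36 - 3295 = 648 - 3295 = -2647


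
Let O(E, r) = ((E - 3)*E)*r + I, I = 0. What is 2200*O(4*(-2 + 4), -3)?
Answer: -264000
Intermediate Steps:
O(E, r) = E*r*(-3 + E) (O(E, r) = ((E - 3)*E)*r + 0 = ((-3 + E)*E)*r + 0 = (E*(-3 + E))*r + 0 = E*r*(-3 + E) + 0 = E*r*(-3 + E))
2200*O(4*(-2 + 4), -3) = 2200*((4*(-2 + 4))*(-3)*(-3 + 4*(-2 + 4))) = 2200*((4*2)*(-3)*(-3 + 4*2)) = 2200*(8*(-3)*(-3 + 8)) = 2200*(8*(-3)*5) = 2200*(-120) = -264000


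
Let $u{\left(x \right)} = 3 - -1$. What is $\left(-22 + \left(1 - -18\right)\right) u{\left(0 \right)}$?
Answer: $-12$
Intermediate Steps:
$u{\left(x \right)} = 4$ ($u{\left(x \right)} = 3 + 1 = 4$)
$\left(-22 + \left(1 - -18\right)\right) u{\left(0 \right)} = \left(-22 + \left(1 - -18\right)\right) 4 = \left(-22 + \left(1 + 18\right)\right) 4 = \left(-22 + 19\right) 4 = \left(-3\right) 4 = -12$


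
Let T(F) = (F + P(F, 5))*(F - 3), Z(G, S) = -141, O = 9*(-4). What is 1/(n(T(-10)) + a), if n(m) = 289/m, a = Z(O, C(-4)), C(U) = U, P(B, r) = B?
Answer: -260/36371 ≈ -0.0071485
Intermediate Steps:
O = -36
a = -141
T(F) = 2*F*(-3 + F) (T(F) = (F + F)*(F - 3) = (2*F)*(-3 + F) = 2*F*(-3 + F))
1/(n(T(-10)) + a) = 1/(289/((2*(-10)*(-3 - 10))) - 141) = 1/(289/((2*(-10)*(-13))) - 141) = 1/(289/260 - 141) = 1/(-36371/260) = -260/36371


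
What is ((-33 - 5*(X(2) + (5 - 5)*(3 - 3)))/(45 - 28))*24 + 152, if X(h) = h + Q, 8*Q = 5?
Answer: 1477/17 ≈ 86.882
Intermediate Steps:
Q = 5/8 (Q = (⅛)*5 = 5/8 ≈ 0.62500)
X(h) = 5/8 + h (X(h) = h + 5/8 = 5/8 + h)
((-33 - 5*(X(2) + (5 - 5)*(3 - 3)))/(45 - 28))*24 + 152 = ((-33 - 5*((5/8 + 2) + (5 - 5)*(3 - 3)))/(45 - 28))*24 + 152 = ((-33 - 5*(21/8 + 0*0))/17)*24 + 152 = ((-33 - 5*(21/8 + 0))*(1/17))*24 + 152 = ((-33 - 5*21/8)*(1/17))*24 + 152 = ((-33 - 105/8)*(1/17))*24 + 152 = -369/8*1/17*24 + 152 = -369/136*24 + 152 = -1107/17 + 152 = 1477/17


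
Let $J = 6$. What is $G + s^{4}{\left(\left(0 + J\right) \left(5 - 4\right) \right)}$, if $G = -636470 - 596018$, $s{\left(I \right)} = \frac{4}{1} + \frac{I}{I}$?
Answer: $-1231863$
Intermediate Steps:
$s{\left(I \right)} = 5$ ($s{\left(I \right)} = 4 \cdot 1 + 1 = 4 + 1 = 5$)
$G = -1232488$ ($G = -636470 - 596018 = -1232488$)
$G + s^{4}{\left(\left(0 + J\right) \left(5 - 4\right) \right)} = -1232488 + 5^{4} = -1232488 + 625 = -1231863$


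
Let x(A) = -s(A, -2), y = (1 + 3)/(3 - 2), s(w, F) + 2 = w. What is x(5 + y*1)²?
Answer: 49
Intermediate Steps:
s(w, F) = -2 + w
y = 4 (y = 4/1 = 4*1 = 4)
x(A) = 2 - A (x(A) = -(-2 + A) = 2 - A)
x(5 + y*1)² = (2 - (5 + 4*1))² = (2 - (5 + 4))² = (2 - 1*9)² = (2 - 9)² = (-7)² = 49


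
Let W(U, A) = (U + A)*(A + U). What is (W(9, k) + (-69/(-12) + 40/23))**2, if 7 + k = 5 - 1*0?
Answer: 27008809/8464 ≈ 3191.0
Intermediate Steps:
k = -2 (k = -7 + (5 - 1*0) = -7 + (5 + 0) = -7 + 5 = -2)
W(U, A) = (A + U)**2 (W(U, A) = (A + U)*(A + U) = (A + U)**2)
(W(9, k) + (-69/(-12) + 40/23))**2 = ((-2 + 9)**2 + (-69/(-12) + 40/23))**2 = (7**2 + (-69*(-1/12) + 40*(1/23)))**2 = (49 + (23/4 + 40/23))**2 = (49 + 689/92)**2 = (5197/92)**2 = 27008809/8464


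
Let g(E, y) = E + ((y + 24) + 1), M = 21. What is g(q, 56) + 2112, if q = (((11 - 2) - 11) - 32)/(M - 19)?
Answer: 2176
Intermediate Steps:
q = -17 (q = (((11 - 2) - 11) - 32)/(21 - 19) = ((9 - 11) - 32)/2 = (-2 - 32)*(½) = -34*½ = -17)
g(E, y) = 25 + E + y (g(E, y) = E + ((24 + y) + 1) = E + (25 + y) = 25 + E + y)
g(q, 56) + 2112 = (25 - 17 + 56) + 2112 = 64 + 2112 = 2176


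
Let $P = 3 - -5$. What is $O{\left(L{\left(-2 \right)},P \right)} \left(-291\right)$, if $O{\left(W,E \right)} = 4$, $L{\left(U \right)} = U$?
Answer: $-1164$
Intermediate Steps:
$P = 8$ ($P = 3 + 5 = 8$)
$O{\left(L{\left(-2 \right)},P \right)} \left(-291\right) = 4 \left(-291\right) = -1164$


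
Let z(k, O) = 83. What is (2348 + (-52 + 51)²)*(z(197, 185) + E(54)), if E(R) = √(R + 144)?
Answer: 194967 + 7047*√22 ≈ 2.2802e+5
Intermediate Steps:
E(R) = √(144 + R)
(2348 + (-52 + 51)²)*(z(197, 185) + E(54)) = (2348 + (-52 + 51)²)*(83 + √(144 + 54)) = (2348 + (-1)²)*(83 + √198) = (2348 + 1)*(83 + 3*√22) = 2349*(83 + 3*√22) = 194967 + 7047*√22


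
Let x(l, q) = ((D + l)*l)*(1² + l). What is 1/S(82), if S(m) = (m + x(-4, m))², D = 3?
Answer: 1/4900 ≈ 0.00020408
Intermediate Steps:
x(l, q) = l*(1 + l)*(3 + l) (x(l, q) = ((3 + l)*l)*(1² + l) = (l*(3 + l))*(1 + l) = l*(1 + l)*(3 + l))
S(m) = (-12 + m)² (S(m) = (m - 4*(3 + (-4)² + 4*(-4)))² = (m - 4*(3 + 16 - 16))² = (m - 4*3)² = (m - 12)² = (-12 + m)²)
1/S(82) = 1/((-12 + 82)²) = 1/(70²) = 1/4900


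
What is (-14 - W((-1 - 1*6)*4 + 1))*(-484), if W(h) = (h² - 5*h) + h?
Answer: 411884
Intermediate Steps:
W(h) = h² - 4*h
(-14 - W((-1 - 1*6)*4 + 1))*(-484) = (-14 - ((-1 - 1*6)*4 + 1)*(-4 + ((-1 - 1*6)*4 + 1)))*(-484) = (-14 - ((-1 - 6)*4 + 1)*(-4 + ((-1 - 6)*4 + 1)))*(-484) = (-14 - (-7*4 + 1)*(-4 + (-7*4 + 1)))*(-484) = (-14 - (-28 + 1)*(-4 + (-28 + 1)))*(-484) = (-14 - (-27)*(-4 - 27))*(-484) = (-14 - (-27)*(-31))*(-484) = (-14 - 1*837)*(-484) = (-14 - 837)*(-484) = -851*(-484) = 411884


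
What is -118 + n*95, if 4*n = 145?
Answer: 13303/4 ≈ 3325.8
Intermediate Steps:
n = 145/4 (n = (¼)*145 = 145/4 ≈ 36.250)
-118 + n*95 = -118 + (145/4)*95 = -118 + 13775/4 = 13303/4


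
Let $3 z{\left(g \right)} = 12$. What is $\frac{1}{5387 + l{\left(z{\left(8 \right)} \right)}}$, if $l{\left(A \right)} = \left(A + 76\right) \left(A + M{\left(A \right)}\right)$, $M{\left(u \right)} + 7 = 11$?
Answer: $\frac{1}{6027} \approx 0.00016592$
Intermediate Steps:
$z{\left(g \right)} = 4$ ($z{\left(g \right)} = \frac{1}{3} \cdot 12 = 4$)
$M{\left(u \right)} = 4$ ($M{\left(u \right)} = -7 + 11 = 4$)
$l{\left(A \right)} = \left(4 + A\right) \left(76 + A\right)$ ($l{\left(A \right)} = \left(A + 76\right) \left(A + 4\right) = \left(76 + A\right) \left(4 + A\right) = \left(4 + A\right) \left(76 + A\right)$)
$\frac{1}{5387 + l{\left(z{\left(8 \right)} \right)}} = \frac{1}{5387 + \left(304 + 4^{2} + 80 \cdot 4\right)} = \frac{1}{5387 + \left(304 + 16 + 320\right)} = \frac{1}{5387 + 640} = \frac{1}{6027}$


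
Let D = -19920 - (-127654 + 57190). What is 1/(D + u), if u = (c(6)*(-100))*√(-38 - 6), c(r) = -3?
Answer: 351/17768444 - 25*I*√11/106610664 ≈ 1.9754e-5 - 7.7774e-7*I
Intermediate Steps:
D = 50544 (D = -19920 - 1*(-70464) = -19920 + 70464 = 50544)
u = 600*I*√11 (u = (-3*(-100))*√(-38 - 6) = 300*√(-44) = 300*(2*I*√11) = 600*I*√11 ≈ 1990.0*I)
1/(D + u) = 1/(50544 + 600*I*√11)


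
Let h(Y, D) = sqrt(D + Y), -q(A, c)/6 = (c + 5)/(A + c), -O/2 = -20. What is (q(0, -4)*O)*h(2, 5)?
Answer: 60*sqrt(7) ≈ 158.75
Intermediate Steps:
O = 40 (O = -2*(-20) = 40)
q(A, c) = -6*(5 + c)/(A + c) (q(A, c) = -6*(c + 5)/(A + c) = -6*(5 + c)/(A + c))
(q(0, -4)*O)*h(2, 5) = ((6*(-5 - 1*(-4))/(0 - 4))*40)*sqrt(5 + 2) = ((6*(-5 + 4)/(-4))*40)*sqrt(7) = ((6*(-1/4)*(-1))*40)*sqrt(7) = ((3/2)*40)*sqrt(7) = 60*sqrt(7)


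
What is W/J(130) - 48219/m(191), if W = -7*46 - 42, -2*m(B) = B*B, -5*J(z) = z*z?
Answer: 6523837/2371265 ≈ 2.7512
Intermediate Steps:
J(z) = -z²/5 (J(z) = -z*z/5 = -z²/5)
m(B) = -B²/2 (m(B) = -B*B/2 = -B²/2)
W = -364 (W = -322 - 42 = -364)
W/J(130) - 48219/m(191) = -364/((-⅕*130²)) - 48219/((-½*191²)) = -364/((-⅕*16900)) - 48219/((-½*36481)) = -364/(-3380) - 48219/(-36481/2) = -364*(-1/3380) - 48219*(-2/36481) = 7/65 + 96438/36481 = 6523837/2371265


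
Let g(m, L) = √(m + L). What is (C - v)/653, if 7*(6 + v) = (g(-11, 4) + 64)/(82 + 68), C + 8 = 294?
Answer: 153268/342825 - I*√7/685650 ≈ 0.44707 - 3.8587e-6*I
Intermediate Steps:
g(m, L) = √(L + m)
C = 286 (C = -8 + 294 = 286)
v = -3118/525 + I*√7/1050 (v = -6 + ((√(4 - 11) + 64)/(82 + 68))/7 = -6 + ((√(-7) + 64)/150)/7 = -6 + ((I*√7 + 64)*(1/150))/7 = -6 + ((64 + I*√7)*(1/150))/7 = -6 + (32/75 + I*√7/150)/7 = -6 + (32/525 + I*√7/1050) = -3118/525 + I*√7/1050 ≈ -5.939 + 0.0025198*I)
(C - v)/653 = (286 - (-3118/525 + I*√7/1050))/653 = (286 + (3118/525 - I*√7/1050))*(1/653) = (153268/525 - I*√7/1050)*(1/653) = 153268/342825 - I*√7/685650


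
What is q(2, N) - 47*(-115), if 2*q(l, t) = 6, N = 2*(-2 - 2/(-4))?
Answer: 5408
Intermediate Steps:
N = -3 (N = 2*(-2 - 2*(-¼)) = 2*(-2 + ½) = 2*(-3/2) = -3)
q(l, t) = 3 (q(l, t) = (½)*6 = 3)
q(2, N) - 47*(-115) = 3 - 47*(-115) = 3 + 5405 = 5408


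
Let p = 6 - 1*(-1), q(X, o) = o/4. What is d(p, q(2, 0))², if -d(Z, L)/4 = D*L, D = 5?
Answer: 0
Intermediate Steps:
q(X, o) = o/4 (q(X, o) = o*(¼) = o/4)
p = 7 (p = 6 + 1 = 7)
d(Z, L) = -20*L
d(p, q(2, 0))² = (-5*0)² = (-20*0)² = 0² = 0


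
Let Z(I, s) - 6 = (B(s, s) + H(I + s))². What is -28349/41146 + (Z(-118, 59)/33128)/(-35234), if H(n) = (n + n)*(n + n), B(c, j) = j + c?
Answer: -10300733782917/12006731474248 ≈ -0.85791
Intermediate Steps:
B(c, j) = c + j
H(n) = 4*n² (H(n) = (2*n)*(2*n) = 4*n²)
Z(I, s) = 6 + (2*s + 4*(I + s)²)² (Z(I, s) = 6 + ((s + s) + 4*(I + s)²)² = 6 + (2*s + 4*(I + s)²)²)
-28349/41146 + (Z(-118, 59)/33128)/(-35234) = -28349/41146 + ((6 + 4*(59 + 2*(-118 + 59)²)²)/33128)/(-35234) = -28349*1/41146 + ((6 + 4*(59 + 2*(-59)²)²)*(1/33128))*(-1/35234) = -28349/41146 + ((6 + 4*(59 + 2*3481)²)*(1/33128))*(-1/35234) = -28349/41146 + ((6 + 4*(59 + 6962)²)*(1/33128))*(-1/35234) = -28349/41146 + ((6 + 4*7021²)*(1/33128))*(-1/35234) = -28349/41146 + ((6 + 4*49294441)*(1/33128))*(-1/35234) = -28349/41146 + ((6 + 197177764)*(1/33128))*(-1/35234) = -28349/41146 + (197177770*(1/33128))*(-1/35234) = -28349/41146 + (98588885/16564)*(-1/35234) = -28349/41146 - 98588885/583615976 = -10300733782917/12006731474248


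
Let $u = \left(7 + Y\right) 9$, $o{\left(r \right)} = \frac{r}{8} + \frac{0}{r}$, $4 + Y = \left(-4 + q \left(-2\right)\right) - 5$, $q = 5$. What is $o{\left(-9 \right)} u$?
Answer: $162$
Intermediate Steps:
$Y = -23$ ($Y = -4 + \left(\left(-4 + 5 \left(-2\right)\right) - 5\right) = -4 - 19 = -23$)
$o{\left(r \right)} = \frac{r}{8}$ ($o{\left(r \right)} = r \frac{1}{8} + 0 = \frac{r}{8} + 0 = \frac{r}{8}$)
$u = -144$ ($u = \left(7 - 23\right) 9 = \left(-16\right) 9 = -144$)
$o{\left(-9 \right)} u = \frac{1}{8} \left(-9\right) \left(-144\right) = \left(- \frac{9}{8}\right) \left(-144\right) = 162$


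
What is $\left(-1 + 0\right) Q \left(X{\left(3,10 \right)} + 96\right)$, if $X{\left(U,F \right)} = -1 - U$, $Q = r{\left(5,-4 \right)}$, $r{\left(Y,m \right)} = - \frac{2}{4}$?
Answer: $46$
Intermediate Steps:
$r{\left(Y,m \right)} = - \frac{1}{2}$ ($r{\left(Y,m \right)} = \left(-2\right) \frac{1}{4} = - \frac{1}{2}$)
$Q = - \frac{1}{2} \approx -0.5$
$\left(-1 + 0\right) Q \left(X{\left(3,10 \right)} + 96\right) = \left(-1 + 0\right) \left(- \frac{1}{2}\right) \left(\left(-1 - 3\right) + 96\right) = \left(-1\right) \left(- \frac{1}{2}\right) \left(\left(-1 - 3\right) + 96\right) = \frac{-4 + 96}{2} = \frac{1}{2} \cdot 92 = 46$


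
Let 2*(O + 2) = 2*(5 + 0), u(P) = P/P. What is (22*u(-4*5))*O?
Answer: 66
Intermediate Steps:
u(P) = 1
O = 3 (O = -2 + (2*(5 + 0))/2 = -2 + (2*5)/2 = -2 + (½)*10 = -2 + 5 = 3)
(22*u(-4*5))*O = (22*1)*3 = 22*3 = 66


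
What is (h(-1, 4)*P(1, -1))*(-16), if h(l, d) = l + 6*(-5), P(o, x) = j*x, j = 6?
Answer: -2976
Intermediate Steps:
P(o, x) = 6*x
h(l, d) = -30 + l (h(l, d) = l - 30 = -30 + l)
(h(-1, 4)*P(1, -1))*(-16) = ((-30 - 1)*(6*(-1)))*(-16) = -31*(-6)*(-16) = 186*(-16) = -2976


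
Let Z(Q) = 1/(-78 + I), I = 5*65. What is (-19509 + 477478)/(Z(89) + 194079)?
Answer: 113118343/47937514 ≈ 2.3597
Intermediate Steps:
I = 325
Z(Q) = 1/247 (Z(Q) = 1/(-78 + 325) = 1/247)
(-19509 + 477478)/(Z(89) + 194079) = (-19509 + 477478)/(1/247 + 194079) = 457969/(47937514/247) = 457969*(247/47937514) = 113118343/47937514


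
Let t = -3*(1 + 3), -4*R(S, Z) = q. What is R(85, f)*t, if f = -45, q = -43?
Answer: -129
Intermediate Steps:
R(S, Z) = 43/4 (R(S, Z) = -1/4*(-43) = 43/4)
t = -12 (t = -3*4 = -12)
R(85, f)*t = (43/4)*(-12) = -129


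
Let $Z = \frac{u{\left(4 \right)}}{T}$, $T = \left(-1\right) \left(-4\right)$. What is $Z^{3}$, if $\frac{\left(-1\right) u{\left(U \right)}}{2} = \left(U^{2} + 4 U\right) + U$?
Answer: $-5832$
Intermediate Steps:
$T = 4$
$u{\left(U \right)} = - 10 U - 2 U^{2}$ ($u{\left(U \right)} = - 2 \left(\left(U^{2} + 4 U\right) + U\right) = - 2 \left(U^{2} + 5 U\right) = - 10 U - 2 U^{2}$)
$Z = -18$ ($Z = \frac{\left(-2\right) 4 \left(5 + 4\right)}{4} = \left(-2\right) 4 \cdot 9 \cdot \frac{1}{4} = \left(-72\right) \frac{1}{4} = -18$)
$Z^{3} = \left(-18\right)^{3} = -5832$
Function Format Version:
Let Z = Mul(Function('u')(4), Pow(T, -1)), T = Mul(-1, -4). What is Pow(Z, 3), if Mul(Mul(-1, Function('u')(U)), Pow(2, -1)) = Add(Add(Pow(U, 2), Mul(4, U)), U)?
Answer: -5832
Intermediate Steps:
T = 4
Function('u')(U) = Add(Mul(-10, U), Mul(-2, Pow(U, 2))) (Function('u')(U) = Mul(-2, Add(Add(Pow(U, 2), Mul(4, U)), U)) = Mul(-2, Add(Pow(U, 2), Mul(5, U))) = Add(Mul(-10, U), Mul(-2, Pow(U, 2))))
Z = -18 (Z = Mul(Mul(-2, 4, Add(5, 4)), Pow(4, -1)) = Mul(Mul(-2, 4, 9), Rational(1, 4)) = Mul(-72, Rational(1, 4)) = -18)
Pow(Z, 3) = Pow(-18, 3) = -5832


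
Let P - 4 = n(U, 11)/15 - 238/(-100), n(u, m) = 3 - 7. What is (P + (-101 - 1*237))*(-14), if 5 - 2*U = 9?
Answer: 348481/75 ≈ 4646.4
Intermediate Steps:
U = -2 (U = 5/2 - 1/2*9 = 5/2 - 9/2 = -2)
n(u, m) = -4
P = 917/150 (P = 4 + (-4/15 - 238/(-100)) = 4 + (-4*1/15 - 238*(-1/100)) = 4 + (-4/15 + 119/50) = 4 + 317/150 = 917/150 ≈ 6.1133)
(P + (-101 - 1*237))*(-14) = (917/150 + (-101 - 1*237))*(-14) = (917/150 + (-101 - 237))*(-14) = (917/150 - 338)*(-14) = -49783/150*(-14) = 348481/75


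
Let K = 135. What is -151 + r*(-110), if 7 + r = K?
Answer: -14231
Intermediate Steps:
r = 128 (r = -7 + 135 = 128)
-151 + r*(-110) = -151 + 128*(-110) = -151 - 14080 = -14231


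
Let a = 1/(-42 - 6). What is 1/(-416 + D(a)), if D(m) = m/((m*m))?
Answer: -1/464 ≈ -0.0021552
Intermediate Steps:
a = -1/48 (a = 1/(-48) = -1/48 ≈ -0.020833)
D(m) = 1/m (D(m) = m/(m²) = m/m² = 1/m)
1/(-416 + D(a)) = 1/(-416 + 1/(-1/48)) = 1/(-416 - 48) = 1/(-464) = -1/464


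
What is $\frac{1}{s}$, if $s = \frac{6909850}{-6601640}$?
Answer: $- \frac{660164}{690985} \approx -0.9554$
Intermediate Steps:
$s = - \frac{690985}{660164}$ ($s = 6909850 \left(- \frac{1}{6601640}\right) = - \frac{690985}{660164} \approx -1.0467$)
$\frac{1}{s} = \frac{1}{- \frac{690985}{660164}} = - \frac{660164}{690985}$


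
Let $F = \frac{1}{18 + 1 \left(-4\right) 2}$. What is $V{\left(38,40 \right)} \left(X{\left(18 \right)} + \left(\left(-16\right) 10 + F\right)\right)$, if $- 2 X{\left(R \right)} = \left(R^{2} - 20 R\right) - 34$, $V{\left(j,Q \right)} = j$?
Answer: $- \frac{23731}{5} \approx -4746.2$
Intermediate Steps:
$F = \frac{1}{10}$ ($F = \frac{1}{18 - 8} = \frac{1}{10} \approx 0.1$)
$X{\left(R \right)} = 17 + 10 R - \frac{R^{2}}{2}$ ($X{\left(R \right)} = - \frac{\left(R^{2} - 20 R\right) - 34}{2} = - \frac{-34 + R^{2} - 20 R}{2} = 17 + 10 R - \frac{R^{2}}{2}$)
$V{\left(38,40 \right)} \left(X{\left(18 \right)} + \left(\left(-16\right) 10 + F\right)\right) = 38 \left(\left(17 + 10 \cdot 18 - \frac{18^{2}}{2}\right) + \left(\left(-16\right) 10 + \frac{1}{10}\right)\right) = 38 \left(\left(17 + 180 - 162\right) + \left(-160 + \frac{1}{10}\right)\right) = 38 \left(\left(17 + 180 - 162\right) - \frac{1599}{10}\right) = 38 \left(35 - \frac{1599}{10}\right) = 38 \left(- \frac{1249}{10}\right) = - \frac{23731}{5}$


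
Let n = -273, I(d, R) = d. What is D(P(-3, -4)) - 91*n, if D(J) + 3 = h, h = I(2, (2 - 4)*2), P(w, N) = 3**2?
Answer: 24842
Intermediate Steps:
P(w, N) = 9
h = 2
D(J) = -1 (D(J) = -3 + 2 = -1)
D(P(-3, -4)) - 91*n = -1 - 91*(-273) = -1 + 24843 = 24842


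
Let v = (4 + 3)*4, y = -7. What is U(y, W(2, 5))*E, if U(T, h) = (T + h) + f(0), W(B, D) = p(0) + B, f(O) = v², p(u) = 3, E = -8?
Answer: -6256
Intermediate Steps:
v = 28 (v = 7*4 = 28)
f(O) = 784 (f(O) = 28² = 784)
W(B, D) = 3 + B
U(T, h) = 784 + T + h (U(T, h) = (T + h) + 784 = 784 + T + h)
U(y, W(2, 5))*E = (784 - 7 + (3 + 2))*(-8) = (784 - 7 + 5)*(-8) = 782*(-8) = -6256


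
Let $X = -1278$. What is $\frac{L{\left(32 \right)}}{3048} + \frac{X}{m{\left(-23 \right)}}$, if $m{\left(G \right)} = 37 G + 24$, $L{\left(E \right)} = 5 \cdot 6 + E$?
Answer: $\frac{1973309}{1260348} \approx 1.5657$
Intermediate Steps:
$L{\left(E \right)} = 30 + E$
$m{\left(G \right)} = 24 + 37 G$
$\frac{L{\left(32 \right)}}{3048} + \frac{X}{m{\left(-23 \right)}} = \frac{30 + 32}{3048} - \frac{1278}{24 + 37 \left(-23\right)} = 62 \cdot \frac{1}{3048} - \frac{1278}{24 - 851} = \frac{31}{1524} - \frac{1278}{-827} = \frac{31}{1524} - - \frac{1278}{827} = \frac{31}{1524} + \frac{1278}{827} = \frac{1973309}{1260348}$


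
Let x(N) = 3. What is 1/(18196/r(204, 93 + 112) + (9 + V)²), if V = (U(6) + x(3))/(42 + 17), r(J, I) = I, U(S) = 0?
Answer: 713605/121797256 ≈ 0.0058590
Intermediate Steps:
V = 3/59 (V = (0 + 3)/(42 + 17) = 3/59 ≈ 0.050847)
1/(18196/r(204, 93 + 112) + (9 + V)²) = 1/(18196/(93 + 112) + (9 + 3/59)²) = 1/(18196/205 + (534/59)²) = 1/(18196*(1/205) + 285156/3481) = 1/(18196/205 + 285156/3481) = 1/(121797256/713605) = 713605/121797256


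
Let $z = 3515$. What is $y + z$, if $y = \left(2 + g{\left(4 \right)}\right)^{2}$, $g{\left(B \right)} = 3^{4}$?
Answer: $10404$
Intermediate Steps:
$g{\left(B \right)} = 81$
$y = 6889$ ($y = \left(2 + 81\right)^{2} = 83^{2} = 6889$)
$y + z = 6889 + 3515 = 10404$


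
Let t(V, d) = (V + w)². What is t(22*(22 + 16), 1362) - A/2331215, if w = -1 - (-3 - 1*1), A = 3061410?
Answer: 328197626521/466243 ≈ 7.0392e+5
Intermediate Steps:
w = 3 (w = -1 - (-3 - 1) = -1 - 1*(-4) = -1 + 4 = 3)
t(V, d) = (3 + V)² (t(V, d) = (V + 3)² = (3 + V)²)
t(22*(22 + 16), 1362) - A/2331215 = (3 + 22*(22 + 16))² - 3061410/2331215 = (3 + 22*38)² - 3061410/2331215 = (3 + 836)² - 1*612282/466243 = 839² - 612282/466243 = 703921 - 612282/466243 = 328197626521/466243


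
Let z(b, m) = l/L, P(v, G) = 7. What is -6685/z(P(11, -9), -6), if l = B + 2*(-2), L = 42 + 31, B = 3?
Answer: 488005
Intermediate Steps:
L = 73
l = -1 (l = 3 + 2*(-2) = 3 - 4 = -1)
z(b, m) = -1/73
-6685/z(P(11, -9), -6) = -6685/(-1/73) = -6685*(-73) = 488005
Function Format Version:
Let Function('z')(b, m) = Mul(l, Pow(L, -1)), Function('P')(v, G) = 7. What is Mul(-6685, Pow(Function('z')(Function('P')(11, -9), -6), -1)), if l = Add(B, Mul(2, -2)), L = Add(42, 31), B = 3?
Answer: 488005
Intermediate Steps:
L = 73
l = -1 (l = Add(3, Mul(2, -2)) = Add(3, -4) = -1)
Function('z')(b, m) = Rational(-1, 73) (Function('z')(b, m) = Mul(-1, Pow(73, -1)) = Mul(-1, Rational(1, 73)) = Rational(-1, 73))
Mul(-6685, Pow(Function('z')(Function('P')(11, -9), -6), -1)) = Mul(-6685, Pow(Rational(-1, 73), -1)) = Mul(-6685, -73) = 488005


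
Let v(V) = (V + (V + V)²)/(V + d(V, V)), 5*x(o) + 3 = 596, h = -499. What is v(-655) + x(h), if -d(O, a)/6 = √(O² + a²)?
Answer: 55198/355 - 15714*√2/71 ≈ -157.51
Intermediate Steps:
x(o) = 593/5 (x(o) = -⅗ + (⅕)*596 = -⅗ + 596/5 = 593/5)
d(O, a) = -6*√(O² + a²)
v(V) = (V + 4*V²)/(V - 6*√2*√(V²)) (v(V) = (V + (V + V)²)/(V - 6*√(V² + V²)) = (V + (2*V)²)/(V - 6*√2*√(V²)) = (V + 4*V²)/(V - 6*√2*√(V²)))
v(-655) + x(h) = -655*(1 + 4*(-655))/(-655 - 6*√2*√((-655)²)) + 593/5 = -655*(1 - 2620)/(-655 - 6*√2*√429025) + 593/5 = -655*(-2619)/(-655 - 6*√2*655) + 593/5 = -655*(-2619)/(-655 - 3930*√2) + 593/5 = 1715445/(-655 - 3930*√2) + 593/5 = 593/5 + 1715445/(-655 - 3930*√2)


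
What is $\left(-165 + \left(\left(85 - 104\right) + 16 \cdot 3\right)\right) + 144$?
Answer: $8$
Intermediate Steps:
$\left(-165 + \left(\left(85 - 104\right) + 16 \cdot 3\right)\right) + 144 = \left(-165 + \left(-19 + 48\right)\right) + 144 = \left(-165 + 29\right) + 144 = -136 + 144 = 8$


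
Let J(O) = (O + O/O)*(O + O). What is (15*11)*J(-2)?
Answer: 660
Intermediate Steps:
J(O) = 2*O*(1 + O) (J(O) = (O + 1)*(2*O) = (1 + O)*(2*O) = 2*O*(1 + O))
(15*11)*J(-2) = (15*11)*(2*(-2)*(1 - 2)) = 165*(2*(-2)*(-1)) = 165*4 = 660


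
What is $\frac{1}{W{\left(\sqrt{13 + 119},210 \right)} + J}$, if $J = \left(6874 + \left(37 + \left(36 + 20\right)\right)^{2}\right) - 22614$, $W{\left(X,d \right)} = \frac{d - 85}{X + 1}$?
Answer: $- \frac{154841}{1098122656} - \frac{125 \sqrt{33}}{3294367968} \approx -0.00014122$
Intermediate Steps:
$W{\left(X,d \right)} = \frac{-85 + d}{1 + X}$
$J = -7091$ ($J = \left(6874 + \left(37 + 56\right)^{2}\right) - 22614 = \left(6874 + 93^{2}\right) - 22614 = \left(6874 + 8649\right) - 22614 = 15523 - 22614 = -7091$)
$\frac{1}{W{\left(\sqrt{13 + 119},210 \right)} + J} = \frac{1}{\frac{-85 + 210}{1 + \sqrt{13 + 119}} - 7091} = \frac{1}{\frac{1}{1 + \sqrt{132}} \cdot 125 - 7091} = \frac{1}{\frac{1}{1 + 2 \sqrt{33}} \cdot 125 - 7091} = \frac{1}{\frac{125}{1 + 2 \sqrt{33}} - 7091} = \frac{1}{-7091 + \frac{125}{1 + 2 \sqrt{33}}}$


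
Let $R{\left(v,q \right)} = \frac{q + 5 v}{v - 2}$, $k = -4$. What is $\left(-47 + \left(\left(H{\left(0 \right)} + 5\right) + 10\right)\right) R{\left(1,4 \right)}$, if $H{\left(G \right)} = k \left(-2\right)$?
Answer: $216$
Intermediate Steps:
$H{\left(G \right)} = 8$ ($H{\left(G \right)} = \left(-4\right) \left(-2\right) = 8$)
$R{\left(v,q \right)} = \frac{q + 5 v}{-2 + v}$
$\left(-47 + \left(\left(H{\left(0 \right)} + 5\right) + 10\right)\right) R{\left(1,4 \right)} = \left(-47 + \left(\left(8 + 5\right) + 10\right)\right) \frac{4 + 5 \cdot 1}{-2 + 1} = \left(-47 + \left(13 + 10\right)\right) \frac{4 + 5}{-1} = \left(-47 + 23\right) \left(\left(-1\right) 9\right) = \left(-24\right) \left(-9\right) = 216$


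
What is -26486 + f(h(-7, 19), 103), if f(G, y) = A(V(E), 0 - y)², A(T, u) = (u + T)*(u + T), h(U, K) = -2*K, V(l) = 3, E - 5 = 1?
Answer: 99973514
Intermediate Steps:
E = 6 (E = 5 + 1 = 6)
A(T, u) = (T + u)² (A(T, u) = (T + u)*(T + u) = (T + u)²)
f(G, y) = (3 - y)⁴ (f(G, y) = ((3 + (0 - y))²)² = ((3 - y)²)² = (3 - y)⁴)
-26486 + f(h(-7, 19), 103) = -26486 + (-3 + 103)⁴ = -26486 + 100⁴ = -26486 + 100000000 = 99973514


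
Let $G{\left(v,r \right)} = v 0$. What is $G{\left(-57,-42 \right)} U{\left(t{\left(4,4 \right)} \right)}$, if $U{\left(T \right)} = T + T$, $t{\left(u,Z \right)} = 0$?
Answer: $0$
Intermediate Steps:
$G{\left(v,r \right)} = 0$
$U{\left(T \right)} = 2 T$
$G{\left(-57,-42 \right)} U{\left(t{\left(4,4 \right)} \right)} = 0 \cdot 2 \cdot 0 = 0 \cdot 0 = 0$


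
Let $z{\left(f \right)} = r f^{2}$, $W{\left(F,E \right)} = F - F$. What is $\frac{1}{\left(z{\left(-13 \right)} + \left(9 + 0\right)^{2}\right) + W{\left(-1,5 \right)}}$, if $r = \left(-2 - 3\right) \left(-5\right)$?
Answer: $\frac{1}{4306} \approx 0.00023223$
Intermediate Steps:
$W{\left(F,E \right)} = 0$
$r = 25$ ($r = \left(-5\right) \left(-5\right) = 25$)
$z{\left(f \right)} = 25 f^{2}$
$\frac{1}{\left(z{\left(-13 \right)} + \left(9 + 0\right)^{2}\right) + W{\left(-1,5 \right)}} = \frac{1}{\left(25 \left(-13\right)^{2} + \left(9 + 0\right)^{2}\right) + 0} = \frac{1}{\left(25 \cdot 169 + 9^{2}\right) + 0} = \frac{1}{\left(4225 + 81\right) + 0} = \frac{1}{4306 + 0} = \frac{1}{4306}$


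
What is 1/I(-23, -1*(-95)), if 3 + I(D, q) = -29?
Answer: -1/32 ≈ -0.031250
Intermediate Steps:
I(D, q) = -32 (I(D, q) = -3 - 29 = -32)
1/I(-23, -1*(-95)) = 1/(-32) = -1/32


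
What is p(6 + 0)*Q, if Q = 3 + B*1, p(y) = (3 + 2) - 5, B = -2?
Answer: 0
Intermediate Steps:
p(y) = 0 (p(y) = 5 - 5 = 0)
Q = 1 (Q = 3 - 2*1 = 3 - 2 = 1)
p(6 + 0)*Q = 0*1 = 0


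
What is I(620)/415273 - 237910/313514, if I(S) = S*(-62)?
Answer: -55424538795/65096949661 ≈ -0.85142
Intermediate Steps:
I(S) = -62*S
I(620)/415273 - 237910/313514 = -62*620/415273 - 237910/313514 = -38440*1/415273 - 237910*1/313514 = -38440/415273 - 118955/156757 = -55424538795/65096949661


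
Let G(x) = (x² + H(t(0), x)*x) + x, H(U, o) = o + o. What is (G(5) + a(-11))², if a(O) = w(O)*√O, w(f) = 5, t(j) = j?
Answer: 6125 + 800*I*√11 ≈ 6125.0 + 2653.3*I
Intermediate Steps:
H(U, o) = 2*o
a(O) = 5*√O
G(x) = x + 3*x² (G(x) = (x² + (2*x)*x) + x = (x² + 2*x²) + x = 3*x² + x = x + 3*x²)
(G(5) + a(-11))² = (5*(1 + 3*5) + 5*√(-11))² = (5*(1 + 15) + 5*(I*√11))² = (5*16 + 5*I*√11)² = (80 + 5*I*√11)²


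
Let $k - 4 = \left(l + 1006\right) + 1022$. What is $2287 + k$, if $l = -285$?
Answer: $4034$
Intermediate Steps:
$k = 1747$ ($k = 4 + \left(\left(-285 + 1006\right) + 1022\right) = 4 + \left(721 + 1022\right) = 4 + 1743 = 1747$)
$2287 + k = 2287 + 1747 = 4034$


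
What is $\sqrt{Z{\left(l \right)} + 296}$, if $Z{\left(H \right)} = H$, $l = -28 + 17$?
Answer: $\sqrt{285} \approx 16.882$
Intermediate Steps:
$l = -11$
$\sqrt{Z{\left(l \right)} + 296} = \sqrt{-11 + 296} = \sqrt{285}$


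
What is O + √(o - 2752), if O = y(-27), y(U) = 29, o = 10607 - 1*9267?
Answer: 29 + 2*I*√353 ≈ 29.0 + 37.577*I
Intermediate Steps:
o = 1340 (o = 10607 - 9267 = 1340)
O = 29
O + √(o - 2752) = 29 + √(1340 - 2752) = 29 + √(-1412) = 29 + 2*I*√353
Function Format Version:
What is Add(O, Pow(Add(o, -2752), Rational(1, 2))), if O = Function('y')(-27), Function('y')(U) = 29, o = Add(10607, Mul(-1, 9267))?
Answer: Add(29, Mul(2, I, Pow(353, Rational(1, 2)))) ≈ Add(29.000, Mul(37.577, I))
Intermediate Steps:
o = 1340 (o = Add(10607, -9267) = 1340)
O = 29
Add(O, Pow(Add(o, -2752), Rational(1, 2))) = Add(29, Pow(Add(1340, -2752), Rational(1, 2))) = Add(29, Pow(-1412, Rational(1, 2))) = Add(29, Mul(2, I, Pow(353, Rational(1, 2))))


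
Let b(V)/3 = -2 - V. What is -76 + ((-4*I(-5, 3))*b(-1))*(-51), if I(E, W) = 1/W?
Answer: -280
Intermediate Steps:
b(V) = -6 - 3*V (b(V) = 3*(-2 - V) = -6 - 3*V)
I(E, W) = 1/W
-76 + ((-4*I(-5, 3))*b(-1))*(-51) = -76 + ((-4/3)*(-6 - 3*(-1)))*(-51) = -76 + ((-4*⅓)*(-6 + 3))*(-51) = -76 - 4/3*(-3)*(-51) = -76 + 4*(-51) = -76 - 204 = -280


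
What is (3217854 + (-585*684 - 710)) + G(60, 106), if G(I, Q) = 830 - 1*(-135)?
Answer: 2817969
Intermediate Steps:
G(I, Q) = 965 (G(I, Q) = 830 + 135 = 965)
(3217854 + (-585*684 - 710)) + G(60, 106) = (3217854 + (-585*684 - 710)) + 965 = (3217854 + (-400140 - 710)) + 965 = (3217854 - 400850) + 965 = 2817004 + 965 = 2817969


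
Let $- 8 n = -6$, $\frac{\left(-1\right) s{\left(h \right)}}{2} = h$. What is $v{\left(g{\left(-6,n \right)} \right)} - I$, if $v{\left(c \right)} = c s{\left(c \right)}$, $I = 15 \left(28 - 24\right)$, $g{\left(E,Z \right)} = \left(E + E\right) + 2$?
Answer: $-260$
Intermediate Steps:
$s{\left(h \right)} = - 2 h$
$n = \frac{3}{4}$ ($n = \left(- \frac{1}{8}\right) \left(-6\right) = \frac{3}{4} \approx 0.75$)
$g{\left(E,Z \right)} = 2 + 2 E$ ($g{\left(E,Z \right)} = 2 E + 2 = 2 + 2 E$)
$I = 60$ ($I = 15 \cdot 4 = 60$)
$v{\left(c \right)} = - 2 c^{2}$ ($v{\left(c \right)} = c \left(- 2 c\right) = - 2 c^{2}$)
$v{\left(g{\left(-6,n \right)} \right)} - I = - 2 \left(2 + 2 \left(-6\right)\right)^{2} - 60 = - 2 \left(2 - 12\right)^{2} - 60 = - 2 \left(-10\right)^{2} - 60 = \left(-2\right) 100 - 60 = -200 - 60 = -260$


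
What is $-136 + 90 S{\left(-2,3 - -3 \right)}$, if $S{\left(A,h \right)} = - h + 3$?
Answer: $-406$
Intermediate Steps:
$S{\left(A,h \right)} = 3 - h$
$-136 + 90 S{\left(-2,3 - -3 \right)} = -136 + 90 \left(3 - \left(3 - -3\right)\right) = -136 + 90 \left(3 - \left(3 + 3\right)\right) = -136 + 90 \left(3 - 6\right) = -136 + 90 \left(-3\right) = -136 - 270 = -406$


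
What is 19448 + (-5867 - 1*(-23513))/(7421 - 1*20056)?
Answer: 245707834/12635 ≈ 19447.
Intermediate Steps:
19448 + (-5867 - 1*(-23513))/(7421 - 1*20056) = 19448 + (-5867 + 23513)/(7421 - 20056) = 19448 + 17646/(-12635) = 19448 + 17646*(-1/12635) = 19448 - 17646/12635 = 245707834/12635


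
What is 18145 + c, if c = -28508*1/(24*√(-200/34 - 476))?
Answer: 18145 + 7127*I*√34/768 ≈ 18145.0 + 54.111*I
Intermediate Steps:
c = 7127*I*√34/768 (c = -28508*1/(24*√(-200*1/34 - 476)) = -28508*1/(24*√(-100/17 - 476)) = -28508*(-I*√34/3072) = -(-7127)*I*√34/768 = 7127*I*√34/768 ≈ 54.111*I)
18145 + c = 18145 + 7127*I*√34/768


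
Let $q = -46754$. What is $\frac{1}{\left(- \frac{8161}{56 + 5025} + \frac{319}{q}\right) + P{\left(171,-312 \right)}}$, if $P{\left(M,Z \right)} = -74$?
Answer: $- \frac{237557074}{17962403709} \approx -0.013225$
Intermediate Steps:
$\frac{1}{\left(- \frac{8161}{56 + 5025} + \frac{319}{q}\right) + P{\left(171,-312 \right)}} = \frac{1}{\left(- \frac{8161}{56 + 5025} + \frac{319}{-46754}\right) - 74} = \frac{1}{\left(- \frac{8161}{5081} + 319 \left(- \frac{1}{46754}\right)\right) - 74} = \frac{1}{\left(\left(-8161\right) \frac{1}{5081} - \frac{319}{46754}\right) - 74} = \frac{1}{\left(- \frac{8161}{5081} - \frac{319}{46754}\right) - 74} = \frac{1}{- \frac{383180233}{237557074} - 74} = \frac{1}{- \frac{17962403709}{237557074}} = - \frac{237557074}{17962403709}$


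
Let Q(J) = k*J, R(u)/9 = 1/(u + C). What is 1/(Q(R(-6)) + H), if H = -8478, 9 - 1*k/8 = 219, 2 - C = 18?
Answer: -11/85698 ≈ -0.00012836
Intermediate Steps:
C = -16 (C = 2 - 1*18 = 2 - 18 = -16)
k = -1680 (k = 72 - 8*219 = 72 - 1752 = -1680)
R(u) = 9/(-16 + u) (R(u) = 9/(u - 16) = 9/(-16 + u))
Q(J) = -1680*J
1/(Q(R(-6)) + H) = 1/(-15120/(-16 - 6) - 8478) = 1/(-15120/(-22) - 8478) = 1/(-15120*(-1)/22 - 8478) = 1/(-1680*(-9/22) - 8478) = 1/(7560/11 - 8478) = 1/(-85698/11) = -11/85698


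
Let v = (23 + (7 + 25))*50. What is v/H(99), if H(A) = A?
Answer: 250/9 ≈ 27.778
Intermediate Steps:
v = 2750 (v = (23 + 32)*50 = 55*50 = 2750)
v/H(99) = 2750/99 = 2750*(1/99) = 250/9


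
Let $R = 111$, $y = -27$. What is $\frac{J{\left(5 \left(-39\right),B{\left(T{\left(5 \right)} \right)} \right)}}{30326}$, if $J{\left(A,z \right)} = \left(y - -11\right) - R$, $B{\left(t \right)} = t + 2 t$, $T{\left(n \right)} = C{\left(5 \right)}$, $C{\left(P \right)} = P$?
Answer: $- \frac{127}{30326} \approx -0.0041878$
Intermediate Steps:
$T{\left(n \right)} = 5$
$B{\left(t \right)} = 3 t$
$J{\left(A,z \right)} = -127$ ($J{\left(A,z \right)} = \left(-27 - -11\right) - 111 = \left(-27 + 11\right) - 111 = -16 - 111 = -127$)
$\frac{J{\left(5 \left(-39\right),B{\left(T{\left(5 \right)} \right)} \right)}}{30326} = - \frac{127}{30326}$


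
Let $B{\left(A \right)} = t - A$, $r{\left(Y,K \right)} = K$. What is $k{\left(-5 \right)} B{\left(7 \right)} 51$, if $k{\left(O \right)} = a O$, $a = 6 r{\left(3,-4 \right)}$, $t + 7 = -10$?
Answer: $-146880$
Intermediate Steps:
$t = -17$ ($t = -7 - 10 = -17$)
$B{\left(A \right)} = -17 - A$
$a = -24$ ($a = 6 \left(-4\right) = -24$)
$k{\left(O \right)} = - 24 O$
$k{\left(-5 \right)} B{\left(7 \right)} 51 = \left(-24\right) \left(-5\right) \left(-17 - 7\right) 51 = 120 \left(-17 - 7\right) 51 = 120 \left(-24\right) 51 = \left(-2880\right) 51 = -146880$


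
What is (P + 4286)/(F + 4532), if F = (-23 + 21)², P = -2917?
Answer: 1369/4536 ≈ 0.30181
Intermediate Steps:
F = 4 (F = (-2)² = 4)
(P + 4286)/(F + 4532) = (-2917 + 4286)/(4 + 4532) = 1369/4536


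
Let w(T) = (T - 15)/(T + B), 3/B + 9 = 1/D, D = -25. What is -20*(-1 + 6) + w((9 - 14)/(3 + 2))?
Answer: -26484/301 ≈ -87.987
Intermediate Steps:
B = -75/226 (B = 3/(-9 + 1/(-25)) = 3/(-9 - 1/25) = 3/(-226/25) = 3*(-25/226) = -75/226 ≈ -0.33186)
w(T) = (-15 + T)/(-75/226 + T) (w(T) = (T - 15)/(T - 75/226) = (-15 + T)/(-75/226 + T))
-20*(-1 + 6) + w((9 - 14)/(3 + 2)) = -20*(-1 + 6) + 226*(-15 + (9 - 14)/(3 + 2))/(-75 + 226*((9 - 14)/(3 + 2))) = -100 + 226*(-15 - 5/5)/(-75 + 226*(-5/5)) = -20*5 + 226*(-15 - 5*⅕)/(-75 + 226*(-5*⅕)) = -100 + 226*(-15 - 1)/(-75 + 226*(-1)) = -100 + 226*(-16)/(-75 - 226) = -100 + 226*(-16)/(-301) = -100 + 226*(-1/301)*(-16) = -100 + 3616/301 = -26484/301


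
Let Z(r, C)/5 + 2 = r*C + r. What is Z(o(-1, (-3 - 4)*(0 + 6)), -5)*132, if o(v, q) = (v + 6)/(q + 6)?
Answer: -2860/3 ≈ -953.33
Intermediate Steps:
o(v, q) = (6 + v)/(6 + q)
Z(r, C) = -10 + 5*r + 5*C*r (Z(r, C) = -10 + 5*(r*C + r) = -10 + 5*(C*r + r) = -10 + 5*(r + C*r) = -10 + (5*r + 5*C*r) = -10 + 5*r + 5*C*r)
Z(o(-1, (-3 - 4)*(0 + 6)), -5)*132 = (-10 + 5*((6 - 1)/(6 + (-3 - 4)*(0 + 6))) + 5*(-5)*((6 - 1)/(6 + (-3 - 4)*(0 + 6))))*132 = (-10 + 5*(5/(6 - 7*6)) + 5*(-5)*(5/(6 - 7*6)))*132 = (-10 + 5*(5/(6 - 42)) + 5*(-5)*(5/(6 - 42)))*132 = (-10 + 5*(5/(-36)) + 5*(-5)*(5/(-36)))*132 = (-10 + 5*(-1/36*5) + 5*(-5)*(-1/36*5))*132 = (-10 + 5*(-5/36) + 5*(-5)*(-5/36))*132 = (-10 - 25/36 + 125/36)*132 = -65/9*132 = -2860/3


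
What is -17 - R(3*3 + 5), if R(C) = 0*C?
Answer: -17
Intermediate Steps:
R(C) = 0
-17 - R(3*3 + 5) = -17 - 1*0 = -17 + 0 = -17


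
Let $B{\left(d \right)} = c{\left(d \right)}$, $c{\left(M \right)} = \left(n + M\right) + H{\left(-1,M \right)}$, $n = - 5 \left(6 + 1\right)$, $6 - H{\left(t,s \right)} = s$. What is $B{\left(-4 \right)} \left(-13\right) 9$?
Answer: $3393$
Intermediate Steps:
$H{\left(t,s \right)} = 6 - s$
$n = -35$ ($n = \left(-5\right) 7 = -35$)
$c{\left(M \right)} = -29$ ($c{\left(M \right)} = \left(-35 + M\right) - \left(-6 + M\right) = -29$)
$B{\left(d \right)} = -29$
$B{\left(-4 \right)} \left(-13\right) 9 = \left(-29\right) \left(-13\right) 9 = 377 \cdot 9 = 3393$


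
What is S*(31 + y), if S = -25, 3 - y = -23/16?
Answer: -14175/16 ≈ -885.94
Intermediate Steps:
y = 71/16 (y = 3 - (-23)/16 = 3 - 1*(-23/16) = 3 + 23/16 = 71/16 ≈ 4.4375)
S*(31 + y) = -25*(31 + 71/16) = -25*567/16 = -14175/16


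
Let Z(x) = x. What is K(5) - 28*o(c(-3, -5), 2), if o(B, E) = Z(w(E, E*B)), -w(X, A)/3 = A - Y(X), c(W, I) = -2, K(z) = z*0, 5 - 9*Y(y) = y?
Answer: -364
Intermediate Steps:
Y(y) = 5/9 - y/9
K(z) = 0
w(X, A) = 5/3 - 3*A - X/3 (w(X, A) = -3*(A - (5/9 - X/9)) = -3*(A + (-5/9 + X/9)) = -3*(-5/9 + A + X/9) = 5/3 - 3*A - X/3)
o(B, E) = 5/3 - E/3 - 3*B*E (o(B, E) = 5/3 - 3*E*B - E/3 = 5/3 - 3*B*E - E/3 = 5/3 - E/3 - 3*B*E)
K(5) - 28*o(c(-3, -5), 2) = 0 - 28*(5/3 - ⅓*2 - 3*(-2)*2) = 0 - 28*(5/3 - ⅔ + 12) = 0 - 28*13 = 0 - 364 = -364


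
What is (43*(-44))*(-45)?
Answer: 85140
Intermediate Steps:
(43*(-44))*(-45) = -1892*(-45) = 85140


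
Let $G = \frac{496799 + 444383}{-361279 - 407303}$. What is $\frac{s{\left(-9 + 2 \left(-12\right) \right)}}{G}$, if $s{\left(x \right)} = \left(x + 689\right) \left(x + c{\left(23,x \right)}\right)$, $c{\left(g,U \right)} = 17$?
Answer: $\frac{4033518336}{470591} \approx 8571.2$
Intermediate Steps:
$s{\left(x \right)} = \left(17 + x\right) \left(689 + x\right)$ ($s{\left(x \right)} = \left(x + 689\right) \left(x + 17\right) = \left(689 + x\right) \left(17 + x\right) = \left(17 + x\right) \left(689 + x\right)$)
$G = - \frac{470591}{384291}$ ($G = \frac{941182}{-768582} = 941182 \left(- \frac{1}{768582}\right) = - \frac{470591}{384291} \approx -1.2246$)
$\frac{s{\left(-9 + 2 \left(-12\right) \right)}}{G} = \frac{11713 + \left(-9 + 2 \left(-12\right)\right)^{2} + 706 \left(-9 + 2 \left(-12\right)\right)}{- \frac{470591}{384291}} = \left(11713 + \left(-9 - 24\right)^{2} + 706 \left(-9 - 24\right)\right) \left(- \frac{384291}{470591}\right) = \left(11713 + \left(-33\right)^{2} + 706 \left(-33\right)\right) \left(- \frac{384291}{470591}\right) = \left(11713 + 1089 - 23298\right) \left(- \frac{384291}{470591}\right) = \left(-10496\right) \left(- \frac{384291}{470591}\right) = \frac{4033518336}{470591}$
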